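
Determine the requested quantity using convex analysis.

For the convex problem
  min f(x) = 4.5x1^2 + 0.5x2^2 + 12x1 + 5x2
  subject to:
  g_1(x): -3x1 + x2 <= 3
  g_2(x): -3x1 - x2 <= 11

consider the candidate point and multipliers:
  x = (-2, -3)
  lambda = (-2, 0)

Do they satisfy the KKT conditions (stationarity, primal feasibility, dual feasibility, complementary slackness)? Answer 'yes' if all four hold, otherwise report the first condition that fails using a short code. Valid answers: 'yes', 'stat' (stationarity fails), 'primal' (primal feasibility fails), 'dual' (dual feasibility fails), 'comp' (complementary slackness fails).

Gradient of f: grad f(x) = Q x + c = (-6, 2)
Constraint values g_i(x) = a_i^T x - b_i:
  g_1((-2, -3)) = 0
  g_2((-2, -3)) = -2
Stationarity residual: grad f(x) + sum_i lambda_i a_i = (0, 0)
  -> stationarity OK
Primal feasibility (all g_i <= 0): OK
Dual feasibility (all lambda_i >= 0): FAILS
Complementary slackness (lambda_i * g_i(x) = 0 for all i): OK

Verdict: the first failing condition is dual_feasibility -> dual.

dual


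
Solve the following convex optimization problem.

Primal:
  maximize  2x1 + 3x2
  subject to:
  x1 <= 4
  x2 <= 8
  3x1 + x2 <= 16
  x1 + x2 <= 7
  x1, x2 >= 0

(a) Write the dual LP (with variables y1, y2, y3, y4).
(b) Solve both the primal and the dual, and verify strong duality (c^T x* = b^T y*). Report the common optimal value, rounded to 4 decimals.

The standard primal-dual pair for 'max c^T x s.t. A x <= b, x >= 0' is:
  Dual:  min b^T y  s.t.  A^T y >= c,  y >= 0.

So the dual LP is:
  minimize  4y1 + 8y2 + 16y3 + 7y4
  subject to:
    y1 + 3y3 + y4 >= 2
    y2 + y3 + y4 >= 3
    y1, y2, y3, y4 >= 0

Solving the primal: x* = (0, 7).
  primal value c^T x* = 21.
Solving the dual: y* = (0, 0, 0, 3).
  dual value b^T y* = 21.
Strong duality: c^T x* = b^T y*. Confirmed.

21


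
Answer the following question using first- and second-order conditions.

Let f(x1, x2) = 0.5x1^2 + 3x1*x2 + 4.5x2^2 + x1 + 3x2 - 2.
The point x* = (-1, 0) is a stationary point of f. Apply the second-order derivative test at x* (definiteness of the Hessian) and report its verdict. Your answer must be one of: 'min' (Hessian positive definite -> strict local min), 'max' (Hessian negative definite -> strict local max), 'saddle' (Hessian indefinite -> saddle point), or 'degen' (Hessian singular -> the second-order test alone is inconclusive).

Compute the Hessian H = grad^2 f:
  H = [[1, 3], [3, 9]]
Verify stationarity: grad f(x*) = H x* + g = (0, 0).
Eigenvalues of H: 0, 10.
H has a zero eigenvalue (singular; positive semidefinite but not definite), so H is neither positive definite, negative definite, nor indefinite. The second-order test alone is inconclusive -> degen.
(Indeed, f is constant along the null direction of H through x*, so x* is not a strict local extremum.)

degen


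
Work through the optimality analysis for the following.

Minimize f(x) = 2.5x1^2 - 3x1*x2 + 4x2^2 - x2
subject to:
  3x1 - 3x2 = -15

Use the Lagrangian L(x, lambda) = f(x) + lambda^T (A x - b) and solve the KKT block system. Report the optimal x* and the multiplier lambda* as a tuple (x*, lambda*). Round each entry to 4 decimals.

Form the Lagrangian:
  L(x, lambda) = (1/2) x^T Q x + c^T x + lambda^T (A x - b)
Stationarity (grad_x L = 0): Q x + c + A^T lambda = 0.
Primal feasibility: A x = b.

This gives the KKT block system:
  [ Q   A^T ] [ x     ]   [-c ]
  [ A    0  ] [ lambda ] = [ b ]

Solving the linear system:
  x*      = (-3.4286, 1.5714)
  lambda* = (7.2857)
  f(x*)   = 53.8571

x* = (-3.4286, 1.5714), lambda* = (7.2857)


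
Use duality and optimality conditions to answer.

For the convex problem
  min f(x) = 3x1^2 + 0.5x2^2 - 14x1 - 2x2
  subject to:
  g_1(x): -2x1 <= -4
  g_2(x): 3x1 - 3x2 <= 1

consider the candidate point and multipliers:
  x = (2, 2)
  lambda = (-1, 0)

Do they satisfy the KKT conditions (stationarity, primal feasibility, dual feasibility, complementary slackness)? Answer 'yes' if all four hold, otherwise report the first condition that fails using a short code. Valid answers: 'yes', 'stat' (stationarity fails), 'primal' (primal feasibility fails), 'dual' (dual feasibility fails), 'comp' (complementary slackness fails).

Gradient of f: grad f(x) = Q x + c = (-2, 0)
Constraint values g_i(x) = a_i^T x - b_i:
  g_1((2, 2)) = 0
  g_2((2, 2)) = -1
Stationarity residual: grad f(x) + sum_i lambda_i a_i = (0, 0)
  -> stationarity OK
Primal feasibility (all g_i <= 0): OK
Dual feasibility (all lambda_i >= 0): FAILS
Complementary slackness (lambda_i * g_i(x) = 0 for all i): OK

Verdict: the first failing condition is dual_feasibility -> dual.

dual


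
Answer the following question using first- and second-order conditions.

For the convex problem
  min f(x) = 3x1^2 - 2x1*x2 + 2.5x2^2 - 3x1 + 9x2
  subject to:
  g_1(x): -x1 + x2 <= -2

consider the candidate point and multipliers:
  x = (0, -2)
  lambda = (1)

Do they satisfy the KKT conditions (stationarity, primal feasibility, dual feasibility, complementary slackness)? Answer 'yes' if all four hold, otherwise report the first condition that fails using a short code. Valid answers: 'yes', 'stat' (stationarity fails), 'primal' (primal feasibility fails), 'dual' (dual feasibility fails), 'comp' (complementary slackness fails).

Gradient of f: grad f(x) = Q x + c = (1, -1)
Constraint values g_i(x) = a_i^T x - b_i:
  g_1((0, -2)) = 0
Stationarity residual: grad f(x) + sum_i lambda_i a_i = (0, 0)
  -> stationarity OK
Primal feasibility (all g_i <= 0): OK
Dual feasibility (all lambda_i >= 0): OK
Complementary slackness (lambda_i * g_i(x) = 0 for all i): OK

Verdict: yes, KKT holds.

yes


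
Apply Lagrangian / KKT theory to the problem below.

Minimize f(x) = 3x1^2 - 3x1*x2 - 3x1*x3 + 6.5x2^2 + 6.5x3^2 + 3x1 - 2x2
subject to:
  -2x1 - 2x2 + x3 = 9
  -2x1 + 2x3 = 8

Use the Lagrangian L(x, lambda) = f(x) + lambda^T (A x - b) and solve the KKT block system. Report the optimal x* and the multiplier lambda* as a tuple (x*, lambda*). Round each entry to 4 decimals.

Form the Lagrangian:
  L(x, lambda) = (1/2) x^T Q x + c^T x + lambda^T (A x - b)
Stationarity (grad_x L = 0): Q x + c + A^T lambda = 0.
Primal feasibility: A x = b.

This gives the KKT block system:
  [ Q   A^T ] [ x     ]   [-c ]
  [ A    0  ] [ lambda ] = [ b ]

Solving the linear system:
  x*      = (-3.5195, -0.7403, 0.4805)
  lambda* = (-0.5325, -8.1364)
  f(x*)   = 30.4026

x* = (-3.5195, -0.7403, 0.4805), lambda* = (-0.5325, -8.1364)


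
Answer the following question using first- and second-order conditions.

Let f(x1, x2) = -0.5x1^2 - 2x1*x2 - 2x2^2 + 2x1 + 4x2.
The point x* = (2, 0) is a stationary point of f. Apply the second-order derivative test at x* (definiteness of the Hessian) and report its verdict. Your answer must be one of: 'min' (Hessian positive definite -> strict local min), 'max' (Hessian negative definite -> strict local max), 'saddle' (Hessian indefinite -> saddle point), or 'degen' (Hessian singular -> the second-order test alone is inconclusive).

Compute the Hessian H = grad^2 f:
  H = [[-1, -2], [-2, -4]]
Verify stationarity: grad f(x*) = H x* + g = (0, 0).
Eigenvalues of H: -5, 0.
H has a zero eigenvalue (singular; negative semidefinite but not definite), so H is neither positive definite, negative definite, nor indefinite. The second-order test alone is inconclusive -> degen.
(Indeed, f is constant along the null direction of H through x*, so x* is not a strict local extremum.)

degen


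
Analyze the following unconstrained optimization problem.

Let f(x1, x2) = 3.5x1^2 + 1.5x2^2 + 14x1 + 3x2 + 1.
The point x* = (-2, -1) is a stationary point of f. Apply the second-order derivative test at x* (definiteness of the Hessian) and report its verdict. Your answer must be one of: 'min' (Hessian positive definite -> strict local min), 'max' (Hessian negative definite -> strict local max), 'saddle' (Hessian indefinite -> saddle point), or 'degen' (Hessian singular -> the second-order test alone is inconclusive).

Compute the Hessian H = grad^2 f:
  H = [[7, 0], [0, 3]]
Verify stationarity: grad f(x*) = H x* + g = (0, 0).
Eigenvalues of H: 3, 7.
Both eigenvalues > 0, so H is positive definite -> x* is a strict local min.

min


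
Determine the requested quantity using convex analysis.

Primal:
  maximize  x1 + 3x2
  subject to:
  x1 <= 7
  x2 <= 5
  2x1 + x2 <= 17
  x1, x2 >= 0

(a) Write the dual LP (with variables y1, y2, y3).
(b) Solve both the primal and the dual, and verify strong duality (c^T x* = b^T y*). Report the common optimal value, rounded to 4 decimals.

The standard primal-dual pair for 'max c^T x s.t. A x <= b, x >= 0' is:
  Dual:  min b^T y  s.t.  A^T y >= c,  y >= 0.

So the dual LP is:
  minimize  7y1 + 5y2 + 17y3
  subject to:
    y1 + 2y3 >= 1
    y2 + y3 >= 3
    y1, y2, y3 >= 0

Solving the primal: x* = (6, 5).
  primal value c^T x* = 21.
Solving the dual: y* = (0, 2.5, 0.5).
  dual value b^T y* = 21.
Strong duality: c^T x* = b^T y*. Confirmed.

21


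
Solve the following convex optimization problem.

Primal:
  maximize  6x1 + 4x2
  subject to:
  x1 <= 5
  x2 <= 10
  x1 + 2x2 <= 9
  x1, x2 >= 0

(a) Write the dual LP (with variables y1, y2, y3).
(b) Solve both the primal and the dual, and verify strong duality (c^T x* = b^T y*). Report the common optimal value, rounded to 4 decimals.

The standard primal-dual pair for 'max c^T x s.t. A x <= b, x >= 0' is:
  Dual:  min b^T y  s.t.  A^T y >= c,  y >= 0.

So the dual LP is:
  minimize  5y1 + 10y2 + 9y3
  subject to:
    y1 + y3 >= 6
    y2 + 2y3 >= 4
    y1, y2, y3 >= 0

Solving the primal: x* = (5, 2).
  primal value c^T x* = 38.
Solving the dual: y* = (4, 0, 2).
  dual value b^T y* = 38.
Strong duality: c^T x* = b^T y*. Confirmed.

38


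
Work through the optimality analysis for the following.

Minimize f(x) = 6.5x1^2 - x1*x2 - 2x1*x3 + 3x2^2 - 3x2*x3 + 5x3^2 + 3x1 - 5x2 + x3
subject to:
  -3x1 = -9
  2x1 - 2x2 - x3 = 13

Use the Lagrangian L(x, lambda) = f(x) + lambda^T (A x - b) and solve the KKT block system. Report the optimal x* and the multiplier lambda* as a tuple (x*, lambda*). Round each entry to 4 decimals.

Form the Lagrangian:
  L(x, lambda) = (1/2) x^T Q x + c^T x + lambda^T (A x - b)
Stationarity (grad_x L = 0): Q x + c + A^T lambda = 0.
Primal feasibility: A x = b.

This gives the KKT block system:
  [ Q   A^T ] [ x     ]   [-c ]
  [ A    0  ] [ lambda ] = [ b ]

Solving the linear system:
  x*      = (3, -2.8103, -1.3793)
  lambda* = (8.9483, -10.3621)
  f(x*)   = 118.4569

x* = (3, -2.8103, -1.3793), lambda* = (8.9483, -10.3621)


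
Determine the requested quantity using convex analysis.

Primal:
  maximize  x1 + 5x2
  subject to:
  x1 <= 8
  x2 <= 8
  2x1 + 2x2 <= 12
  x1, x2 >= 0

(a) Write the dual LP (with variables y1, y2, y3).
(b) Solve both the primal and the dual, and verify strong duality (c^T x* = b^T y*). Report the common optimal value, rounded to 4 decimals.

The standard primal-dual pair for 'max c^T x s.t. A x <= b, x >= 0' is:
  Dual:  min b^T y  s.t.  A^T y >= c,  y >= 0.

So the dual LP is:
  minimize  8y1 + 8y2 + 12y3
  subject to:
    y1 + 2y3 >= 1
    y2 + 2y3 >= 5
    y1, y2, y3 >= 0

Solving the primal: x* = (0, 6).
  primal value c^T x* = 30.
Solving the dual: y* = (0, 0, 2.5).
  dual value b^T y* = 30.
Strong duality: c^T x* = b^T y*. Confirmed.

30


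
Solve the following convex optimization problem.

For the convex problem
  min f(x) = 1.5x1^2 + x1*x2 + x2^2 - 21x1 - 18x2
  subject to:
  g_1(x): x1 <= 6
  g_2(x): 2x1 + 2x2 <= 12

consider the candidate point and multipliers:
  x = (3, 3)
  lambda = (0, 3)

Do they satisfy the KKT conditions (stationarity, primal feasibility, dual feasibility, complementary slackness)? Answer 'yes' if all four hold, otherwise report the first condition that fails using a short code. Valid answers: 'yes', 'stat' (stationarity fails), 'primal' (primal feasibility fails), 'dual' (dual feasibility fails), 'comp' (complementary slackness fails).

Gradient of f: grad f(x) = Q x + c = (-9, -9)
Constraint values g_i(x) = a_i^T x - b_i:
  g_1((3, 3)) = -3
  g_2((3, 3)) = 0
Stationarity residual: grad f(x) + sum_i lambda_i a_i = (-3, -3)
  -> stationarity FAILS
Primal feasibility (all g_i <= 0): OK
Dual feasibility (all lambda_i >= 0): OK
Complementary slackness (lambda_i * g_i(x) = 0 for all i): OK

Verdict: the first failing condition is stationarity -> stat.

stat


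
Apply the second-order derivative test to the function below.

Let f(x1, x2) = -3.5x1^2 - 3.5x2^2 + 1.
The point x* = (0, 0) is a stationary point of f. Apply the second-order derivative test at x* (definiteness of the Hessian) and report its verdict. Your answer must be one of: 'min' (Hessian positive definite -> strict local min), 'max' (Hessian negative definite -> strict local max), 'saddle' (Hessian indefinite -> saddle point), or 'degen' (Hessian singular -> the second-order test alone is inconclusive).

Compute the Hessian H = grad^2 f:
  H = [[-7, 0], [0, -7]]
Verify stationarity: grad f(x*) = H x* + g = (0, 0).
Eigenvalues of H: -7, -7.
Both eigenvalues < 0, so H is negative definite -> x* is a strict local max.

max


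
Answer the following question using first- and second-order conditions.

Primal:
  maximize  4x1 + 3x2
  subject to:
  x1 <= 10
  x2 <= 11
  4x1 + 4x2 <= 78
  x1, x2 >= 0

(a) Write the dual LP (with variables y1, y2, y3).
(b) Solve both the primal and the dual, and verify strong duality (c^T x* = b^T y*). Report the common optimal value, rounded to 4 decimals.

The standard primal-dual pair for 'max c^T x s.t. A x <= b, x >= 0' is:
  Dual:  min b^T y  s.t.  A^T y >= c,  y >= 0.

So the dual LP is:
  minimize  10y1 + 11y2 + 78y3
  subject to:
    y1 + 4y3 >= 4
    y2 + 4y3 >= 3
    y1, y2, y3 >= 0

Solving the primal: x* = (10, 9.5).
  primal value c^T x* = 68.5.
Solving the dual: y* = (1, 0, 0.75).
  dual value b^T y* = 68.5.
Strong duality: c^T x* = b^T y*. Confirmed.

68.5


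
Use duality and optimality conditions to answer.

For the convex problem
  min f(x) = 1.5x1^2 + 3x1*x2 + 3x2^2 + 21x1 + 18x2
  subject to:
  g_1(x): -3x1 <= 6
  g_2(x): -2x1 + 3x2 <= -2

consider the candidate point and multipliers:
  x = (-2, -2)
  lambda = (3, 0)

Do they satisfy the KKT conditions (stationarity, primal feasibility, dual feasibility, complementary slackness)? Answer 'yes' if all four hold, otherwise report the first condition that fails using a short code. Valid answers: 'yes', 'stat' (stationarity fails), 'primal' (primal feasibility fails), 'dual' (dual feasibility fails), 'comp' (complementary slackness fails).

Gradient of f: grad f(x) = Q x + c = (9, 0)
Constraint values g_i(x) = a_i^T x - b_i:
  g_1((-2, -2)) = 0
  g_2((-2, -2)) = 0
Stationarity residual: grad f(x) + sum_i lambda_i a_i = (0, 0)
  -> stationarity OK
Primal feasibility (all g_i <= 0): OK
Dual feasibility (all lambda_i >= 0): OK
Complementary slackness (lambda_i * g_i(x) = 0 for all i): OK

Verdict: yes, KKT holds.

yes


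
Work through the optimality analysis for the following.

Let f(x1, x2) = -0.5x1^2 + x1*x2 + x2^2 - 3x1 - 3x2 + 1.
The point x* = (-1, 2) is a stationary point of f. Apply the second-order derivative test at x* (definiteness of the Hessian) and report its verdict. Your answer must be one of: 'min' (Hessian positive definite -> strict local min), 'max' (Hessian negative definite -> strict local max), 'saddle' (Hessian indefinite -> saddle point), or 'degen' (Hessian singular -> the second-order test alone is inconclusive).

Compute the Hessian H = grad^2 f:
  H = [[-1, 1], [1, 2]]
Verify stationarity: grad f(x*) = H x* + g = (0, 0).
Eigenvalues of H: -1.3028, 2.3028.
Eigenvalues have mixed signs, so H is indefinite -> x* is a saddle point.

saddle


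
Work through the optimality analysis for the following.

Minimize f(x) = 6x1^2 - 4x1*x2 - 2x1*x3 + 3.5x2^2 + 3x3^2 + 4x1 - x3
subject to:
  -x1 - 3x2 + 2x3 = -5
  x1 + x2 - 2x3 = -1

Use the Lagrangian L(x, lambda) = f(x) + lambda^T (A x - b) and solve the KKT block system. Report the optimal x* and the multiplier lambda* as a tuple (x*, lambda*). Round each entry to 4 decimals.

Form the Lagrangian:
  L(x, lambda) = (1/2) x^T Q x + c^T x + lambda^T (A x - b)
Stationarity (grad_x L = 0): Q x + c + A^T lambda = 0.
Primal feasibility: A x = b.

This gives the KKT block system:
  [ Q   A^T ] [ x     ]   [-c ]
  [ A    0  ] [ lambda ] = [ b ]

Solving the linear system:
  x*      = (0.5652, 3, 2.2826)
  lambda* = (12.2609, 18.0435)
  f(x*)   = 39.663

x* = (0.5652, 3, 2.2826), lambda* = (12.2609, 18.0435)


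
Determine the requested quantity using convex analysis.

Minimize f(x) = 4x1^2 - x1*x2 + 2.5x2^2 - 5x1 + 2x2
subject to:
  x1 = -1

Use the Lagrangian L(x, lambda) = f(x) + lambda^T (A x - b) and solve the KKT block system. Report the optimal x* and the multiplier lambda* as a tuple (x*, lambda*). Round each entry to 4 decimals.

Form the Lagrangian:
  L(x, lambda) = (1/2) x^T Q x + c^T x + lambda^T (A x - b)
Stationarity (grad_x L = 0): Q x + c + A^T lambda = 0.
Primal feasibility: A x = b.

This gives the KKT block system:
  [ Q   A^T ] [ x     ]   [-c ]
  [ A    0  ] [ lambda ] = [ b ]

Solving the linear system:
  x*      = (-1, -0.6)
  lambda* = (12.4)
  f(x*)   = 8.1

x* = (-1, -0.6), lambda* = (12.4)


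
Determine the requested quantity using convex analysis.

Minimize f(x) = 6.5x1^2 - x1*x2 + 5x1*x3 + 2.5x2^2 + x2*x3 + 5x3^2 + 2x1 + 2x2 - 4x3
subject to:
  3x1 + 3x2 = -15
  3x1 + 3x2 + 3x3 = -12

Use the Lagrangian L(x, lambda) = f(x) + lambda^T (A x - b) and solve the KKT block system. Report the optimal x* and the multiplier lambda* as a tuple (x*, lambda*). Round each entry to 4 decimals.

Form the Lagrangian:
  L(x, lambda) = (1/2) x^T Q x + c^T x + lambda^T (A x - b)
Stationarity (grad_x L = 0): Q x + c + A^T lambda = 0.
Primal feasibility: A x = b.

This gives the KKT block system:
  [ Q   A^T ] [ x     ]   [-c ]
  [ A    0  ] [ lambda ] = [ b ]

Solving the linear system:
  x*      = (-1.7, -3.3, 1)
  lambda* = (2, 1.9333)
  f(x*)   = 19.6

x* = (-1.7, -3.3, 1), lambda* = (2, 1.9333)


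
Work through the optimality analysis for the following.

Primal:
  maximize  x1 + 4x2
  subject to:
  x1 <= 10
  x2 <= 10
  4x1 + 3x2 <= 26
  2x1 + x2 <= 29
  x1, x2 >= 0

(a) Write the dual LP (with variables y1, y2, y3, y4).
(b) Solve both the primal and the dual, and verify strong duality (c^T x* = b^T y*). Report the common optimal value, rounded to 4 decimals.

The standard primal-dual pair for 'max c^T x s.t. A x <= b, x >= 0' is:
  Dual:  min b^T y  s.t.  A^T y >= c,  y >= 0.

So the dual LP is:
  minimize  10y1 + 10y2 + 26y3 + 29y4
  subject to:
    y1 + 4y3 + 2y4 >= 1
    y2 + 3y3 + y4 >= 4
    y1, y2, y3, y4 >= 0

Solving the primal: x* = (0, 8.6667).
  primal value c^T x* = 34.6667.
Solving the dual: y* = (0, 0, 1.3333, 0).
  dual value b^T y* = 34.6667.
Strong duality: c^T x* = b^T y*. Confirmed.

34.6667


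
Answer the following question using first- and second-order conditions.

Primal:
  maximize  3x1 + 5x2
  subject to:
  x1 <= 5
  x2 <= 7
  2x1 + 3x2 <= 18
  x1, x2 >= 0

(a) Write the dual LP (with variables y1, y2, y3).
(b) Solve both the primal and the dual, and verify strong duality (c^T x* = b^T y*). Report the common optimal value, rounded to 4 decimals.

The standard primal-dual pair for 'max c^T x s.t. A x <= b, x >= 0' is:
  Dual:  min b^T y  s.t.  A^T y >= c,  y >= 0.

So the dual LP is:
  minimize  5y1 + 7y2 + 18y3
  subject to:
    y1 + 2y3 >= 3
    y2 + 3y3 >= 5
    y1, y2, y3 >= 0

Solving the primal: x* = (0, 6).
  primal value c^T x* = 30.
Solving the dual: y* = (0, 0, 1.6667).
  dual value b^T y* = 30.
Strong duality: c^T x* = b^T y*. Confirmed.

30


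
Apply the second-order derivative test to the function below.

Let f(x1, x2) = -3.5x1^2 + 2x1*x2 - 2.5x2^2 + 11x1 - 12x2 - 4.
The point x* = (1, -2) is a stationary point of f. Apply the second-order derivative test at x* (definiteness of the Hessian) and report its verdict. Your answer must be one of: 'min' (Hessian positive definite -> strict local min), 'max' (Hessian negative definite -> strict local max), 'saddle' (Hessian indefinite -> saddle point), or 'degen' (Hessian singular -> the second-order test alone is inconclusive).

Compute the Hessian H = grad^2 f:
  H = [[-7, 2], [2, -5]]
Verify stationarity: grad f(x*) = H x* + g = (0, 0).
Eigenvalues of H: -8.2361, -3.7639.
Both eigenvalues < 0, so H is negative definite -> x* is a strict local max.

max


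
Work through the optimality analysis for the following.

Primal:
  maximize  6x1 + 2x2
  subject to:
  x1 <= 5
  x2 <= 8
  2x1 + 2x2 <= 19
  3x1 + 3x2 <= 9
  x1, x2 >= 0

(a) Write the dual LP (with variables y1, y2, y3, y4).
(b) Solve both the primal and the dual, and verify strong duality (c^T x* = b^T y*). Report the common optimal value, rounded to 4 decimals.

The standard primal-dual pair for 'max c^T x s.t. A x <= b, x >= 0' is:
  Dual:  min b^T y  s.t.  A^T y >= c,  y >= 0.

So the dual LP is:
  minimize  5y1 + 8y2 + 19y3 + 9y4
  subject to:
    y1 + 2y3 + 3y4 >= 6
    y2 + 2y3 + 3y4 >= 2
    y1, y2, y3, y4 >= 0

Solving the primal: x* = (3, 0).
  primal value c^T x* = 18.
Solving the dual: y* = (0, 0, 0, 2).
  dual value b^T y* = 18.
Strong duality: c^T x* = b^T y*. Confirmed.

18


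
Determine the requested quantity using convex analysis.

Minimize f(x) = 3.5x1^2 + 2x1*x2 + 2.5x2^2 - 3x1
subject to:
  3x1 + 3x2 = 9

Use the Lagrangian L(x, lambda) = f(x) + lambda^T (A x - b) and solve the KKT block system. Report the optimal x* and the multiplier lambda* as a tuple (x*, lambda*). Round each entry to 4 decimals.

Form the Lagrangian:
  L(x, lambda) = (1/2) x^T Q x + c^T x + lambda^T (A x - b)
Stationarity (grad_x L = 0): Q x + c + A^T lambda = 0.
Primal feasibility: A x = b.

This gives the KKT block system:
  [ Q   A^T ] [ x     ]   [-c ]
  [ A    0  ] [ lambda ] = [ b ]

Solving the linear system:
  x*      = (1.5, 1.5)
  lambda* = (-3.5)
  f(x*)   = 13.5

x* = (1.5, 1.5), lambda* = (-3.5)


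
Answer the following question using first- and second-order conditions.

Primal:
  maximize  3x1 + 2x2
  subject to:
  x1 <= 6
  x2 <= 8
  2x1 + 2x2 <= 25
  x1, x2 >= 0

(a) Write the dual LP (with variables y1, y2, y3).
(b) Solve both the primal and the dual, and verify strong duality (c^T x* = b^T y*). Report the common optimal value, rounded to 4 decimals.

The standard primal-dual pair for 'max c^T x s.t. A x <= b, x >= 0' is:
  Dual:  min b^T y  s.t.  A^T y >= c,  y >= 0.

So the dual LP is:
  minimize  6y1 + 8y2 + 25y3
  subject to:
    y1 + 2y3 >= 3
    y2 + 2y3 >= 2
    y1, y2, y3 >= 0

Solving the primal: x* = (6, 6.5).
  primal value c^T x* = 31.
Solving the dual: y* = (1, 0, 1).
  dual value b^T y* = 31.
Strong duality: c^T x* = b^T y*. Confirmed.

31


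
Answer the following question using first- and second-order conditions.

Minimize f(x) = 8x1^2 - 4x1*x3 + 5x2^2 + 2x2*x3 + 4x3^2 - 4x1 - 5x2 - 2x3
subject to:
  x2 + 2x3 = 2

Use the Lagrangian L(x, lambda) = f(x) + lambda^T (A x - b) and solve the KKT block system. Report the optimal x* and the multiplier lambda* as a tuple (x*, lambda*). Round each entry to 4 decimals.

Form the Lagrangian:
  L(x, lambda) = (1/2) x^T Q x + c^T x + lambda^T (A x - b)
Stationarity (grad_x L = 0): Q x + c + A^T lambda = 0.
Primal feasibility: A x = b.

This gives the KKT block system:
  [ Q   A^T ] [ x     ]   [-c ]
  [ A    0  ] [ lambda ] = [ b ]

Solving the linear system:
  x*      = (0.4359, 0.5128, 0.7436)
  lambda* = (-1.6154)
  f(x*)   = -1.2821

x* = (0.4359, 0.5128, 0.7436), lambda* = (-1.6154)


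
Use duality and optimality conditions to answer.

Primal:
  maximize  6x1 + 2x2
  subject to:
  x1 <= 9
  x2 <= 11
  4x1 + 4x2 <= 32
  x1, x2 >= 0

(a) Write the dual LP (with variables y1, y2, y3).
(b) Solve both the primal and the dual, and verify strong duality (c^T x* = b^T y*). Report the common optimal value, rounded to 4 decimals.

The standard primal-dual pair for 'max c^T x s.t. A x <= b, x >= 0' is:
  Dual:  min b^T y  s.t.  A^T y >= c,  y >= 0.

So the dual LP is:
  minimize  9y1 + 11y2 + 32y3
  subject to:
    y1 + 4y3 >= 6
    y2 + 4y3 >= 2
    y1, y2, y3 >= 0

Solving the primal: x* = (8, 0).
  primal value c^T x* = 48.
Solving the dual: y* = (0, 0, 1.5).
  dual value b^T y* = 48.
Strong duality: c^T x* = b^T y*. Confirmed.

48


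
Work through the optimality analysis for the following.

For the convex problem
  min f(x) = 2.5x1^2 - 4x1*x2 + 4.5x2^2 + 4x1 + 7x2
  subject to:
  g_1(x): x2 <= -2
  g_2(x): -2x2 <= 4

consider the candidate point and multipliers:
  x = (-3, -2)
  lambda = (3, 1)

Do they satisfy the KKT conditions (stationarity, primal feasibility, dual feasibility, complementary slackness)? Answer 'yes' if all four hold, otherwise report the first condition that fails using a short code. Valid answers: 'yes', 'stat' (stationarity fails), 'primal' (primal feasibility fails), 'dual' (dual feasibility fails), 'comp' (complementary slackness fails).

Gradient of f: grad f(x) = Q x + c = (-3, 1)
Constraint values g_i(x) = a_i^T x - b_i:
  g_1((-3, -2)) = 0
  g_2((-3, -2)) = 0
Stationarity residual: grad f(x) + sum_i lambda_i a_i = (-3, 2)
  -> stationarity FAILS
Primal feasibility (all g_i <= 0): OK
Dual feasibility (all lambda_i >= 0): OK
Complementary slackness (lambda_i * g_i(x) = 0 for all i): OK

Verdict: the first failing condition is stationarity -> stat.

stat


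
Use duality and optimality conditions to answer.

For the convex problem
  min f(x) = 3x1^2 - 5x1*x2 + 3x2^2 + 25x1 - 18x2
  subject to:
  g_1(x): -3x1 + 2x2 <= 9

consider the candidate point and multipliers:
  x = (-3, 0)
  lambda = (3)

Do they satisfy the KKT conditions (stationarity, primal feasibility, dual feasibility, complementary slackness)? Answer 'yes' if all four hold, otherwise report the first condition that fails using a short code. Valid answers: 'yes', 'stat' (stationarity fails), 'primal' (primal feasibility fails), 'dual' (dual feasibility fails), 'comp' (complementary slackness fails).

Gradient of f: grad f(x) = Q x + c = (7, -3)
Constraint values g_i(x) = a_i^T x - b_i:
  g_1((-3, 0)) = 0
Stationarity residual: grad f(x) + sum_i lambda_i a_i = (-2, 3)
  -> stationarity FAILS
Primal feasibility (all g_i <= 0): OK
Dual feasibility (all lambda_i >= 0): OK
Complementary slackness (lambda_i * g_i(x) = 0 for all i): OK

Verdict: the first failing condition is stationarity -> stat.

stat


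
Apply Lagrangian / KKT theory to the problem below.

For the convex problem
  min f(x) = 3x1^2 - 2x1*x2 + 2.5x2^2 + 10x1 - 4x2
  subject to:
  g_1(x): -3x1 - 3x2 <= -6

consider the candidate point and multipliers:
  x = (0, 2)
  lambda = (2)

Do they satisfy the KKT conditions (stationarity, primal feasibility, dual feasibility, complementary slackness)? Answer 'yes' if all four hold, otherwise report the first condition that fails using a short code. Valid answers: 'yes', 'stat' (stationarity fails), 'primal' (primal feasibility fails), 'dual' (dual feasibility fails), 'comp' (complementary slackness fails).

Gradient of f: grad f(x) = Q x + c = (6, 6)
Constraint values g_i(x) = a_i^T x - b_i:
  g_1((0, 2)) = 0
Stationarity residual: grad f(x) + sum_i lambda_i a_i = (0, 0)
  -> stationarity OK
Primal feasibility (all g_i <= 0): OK
Dual feasibility (all lambda_i >= 0): OK
Complementary slackness (lambda_i * g_i(x) = 0 for all i): OK

Verdict: yes, KKT holds.

yes


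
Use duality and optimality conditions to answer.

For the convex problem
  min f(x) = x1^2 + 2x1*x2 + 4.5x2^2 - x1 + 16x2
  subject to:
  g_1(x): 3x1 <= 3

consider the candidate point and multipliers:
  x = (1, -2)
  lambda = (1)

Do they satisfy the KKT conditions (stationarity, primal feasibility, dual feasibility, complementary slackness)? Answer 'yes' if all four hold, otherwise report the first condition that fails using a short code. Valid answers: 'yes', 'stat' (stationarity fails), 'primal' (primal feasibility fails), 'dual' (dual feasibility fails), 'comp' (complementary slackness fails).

Gradient of f: grad f(x) = Q x + c = (-3, 0)
Constraint values g_i(x) = a_i^T x - b_i:
  g_1((1, -2)) = 0
Stationarity residual: grad f(x) + sum_i lambda_i a_i = (0, 0)
  -> stationarity OK
Primal feasibility (all g_i <= 0): OK
Dual feasibility (all lambda_i >= 0): OK
Complementary slackness (lambda_i * g_i(x) = 0 for all i): OK

Verdict: yes, KKT holds.

yes


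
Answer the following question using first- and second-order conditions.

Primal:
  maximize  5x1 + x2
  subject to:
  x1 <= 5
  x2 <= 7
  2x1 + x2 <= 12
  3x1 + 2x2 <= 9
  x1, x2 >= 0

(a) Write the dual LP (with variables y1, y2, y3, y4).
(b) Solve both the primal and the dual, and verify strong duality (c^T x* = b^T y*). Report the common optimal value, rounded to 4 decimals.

The standard primal-dual pair for 'max c^T x s.t. A x <= b, x >= 0' is:
  Dual:  min b^T y  s.t.  A^T y >= c,  y >= 0.

So the dual LP is:
  minimize  5y1 + 7y2 + 12y3 + 9y4
  subject to:
    y1 + 2y3 + 3y4 >= 5
    y2 + y3 + 2y4 >= 1
    y1, y2, y3, y4 >= 0

Solving the primal: x* = (3, 0).
  primal value c^T x* = 15.
Solving the dual: y* = (0, 0, 0, 1.6667).
  dual value b^T y* = 15.
Strong duality: c^T x* = b^T y*. Confirmed.

15


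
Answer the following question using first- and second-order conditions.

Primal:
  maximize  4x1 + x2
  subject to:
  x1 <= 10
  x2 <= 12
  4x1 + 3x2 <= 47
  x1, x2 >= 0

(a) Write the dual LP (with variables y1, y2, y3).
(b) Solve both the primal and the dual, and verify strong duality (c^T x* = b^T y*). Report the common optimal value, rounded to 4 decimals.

The standard primal-dual pair for 'max c^T x s.t. A x <= b, x >= 0' is:
  Dual:  min b^T y  s.t.  A^T y >= c,  y >= 0.

So the dual LP is:
  minimize  10y1 + 12y2 + 47y3
  subject to:
    y1 + 4y3 >= 4
    y2 + 3y3 >= 1
    y1, y2, y3 >= 0

Solving the primal: x* = (10, 2.3333).
  primal value c^T x* = 42.3333.
Solving the dual: y* = (2.6667, 0, 0.3333).
  dual value b^T y* = 42.3333.
Strong duality: c^T x* = b^T y*. Confirmed.

42.3333


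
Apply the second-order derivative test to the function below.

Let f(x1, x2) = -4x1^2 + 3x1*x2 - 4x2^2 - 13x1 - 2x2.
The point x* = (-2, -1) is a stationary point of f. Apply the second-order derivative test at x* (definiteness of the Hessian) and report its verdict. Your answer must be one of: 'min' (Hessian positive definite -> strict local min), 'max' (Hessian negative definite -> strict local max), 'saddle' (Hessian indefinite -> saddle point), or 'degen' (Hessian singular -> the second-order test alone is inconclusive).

Compute the Hessian H = grad^2 f:
  H = [[-8, 3], [3, -8]]
Verify stationarity: grad f(x*) = H x* + g = (0, 0).
Eigenvalues of H: -11, -5.
Both eigenvalues < 0, so H is negative definite -> x* is a strict local max.

max


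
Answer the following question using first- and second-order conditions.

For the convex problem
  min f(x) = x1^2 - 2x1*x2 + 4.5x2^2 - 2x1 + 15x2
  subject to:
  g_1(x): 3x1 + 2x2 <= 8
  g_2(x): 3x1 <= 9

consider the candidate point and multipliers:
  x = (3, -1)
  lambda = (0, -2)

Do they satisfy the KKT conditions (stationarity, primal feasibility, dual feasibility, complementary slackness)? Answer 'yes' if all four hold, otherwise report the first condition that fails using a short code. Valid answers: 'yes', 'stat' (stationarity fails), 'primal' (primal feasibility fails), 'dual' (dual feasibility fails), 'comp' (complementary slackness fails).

Gradient of f: grad f(x) = Q x + c = (6, 0)
Constraint values g_i(x) = a_i^T x - b_i:
  g_1((3, -1)) = -1
  g_2((3, -1)) = 0
Stationarity residual: grad f(x) + sum_i lambda_i a_i = (0, 0)
  -> stationarity OK
Primal feasibility (all g_i <= 0): OK
Dual feasibility (all lambda_i >= 0): FAILS
Complementary slackness (lambda_i * g_i(x) = 0 for all i): OK

Verdict: the first failing condition is dual_feasibility -> dual.

dual


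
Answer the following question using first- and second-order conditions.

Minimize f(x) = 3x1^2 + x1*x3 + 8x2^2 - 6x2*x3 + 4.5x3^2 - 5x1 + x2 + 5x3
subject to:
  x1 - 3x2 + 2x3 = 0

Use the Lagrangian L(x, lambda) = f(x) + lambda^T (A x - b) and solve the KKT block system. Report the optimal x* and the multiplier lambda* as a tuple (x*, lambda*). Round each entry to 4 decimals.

Form the Lagrangian:
  L(x, lambda) = (1/2) x^T Q x + c^T x + lambda^T (A x - b)
Stationarity (grad_x L = 0): Q x + c + A^T lambda = 0.
Primal feasibility: A x = b.

This gives the KKT block system:
  [ Q   A^T ] [ x     ]   [-c ]
  [ A    0  ] [ lambda ] = [ b ]

Solving the linear system:
  x*      = (0.9253, -0.3517, -0.9902)
  lambda* = (0.4381)
  f(x*)   = -4.9646

x* = (0.9253, -0.3517, -0.9902), lambda* = (0.4381)


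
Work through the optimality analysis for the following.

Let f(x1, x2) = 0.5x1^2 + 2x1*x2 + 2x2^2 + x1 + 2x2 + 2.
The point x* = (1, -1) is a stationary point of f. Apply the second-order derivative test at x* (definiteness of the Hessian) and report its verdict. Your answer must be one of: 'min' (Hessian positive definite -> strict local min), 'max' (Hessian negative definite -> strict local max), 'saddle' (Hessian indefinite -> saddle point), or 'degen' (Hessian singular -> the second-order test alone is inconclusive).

Compute the Hessian H = grad^2 f:
  H = [[1, 2], [2, 4]]
Verify stationarity: grad f(x*) = H x* + g = (0, 0).
Eigenvalues of H: 0, 5.
H has a zero eigenvalue (singular; positive semidefinite but not definite), so H is neither positive definite, negative definite, nor indefinite. The second-order test alone is inconclusive -> degen.
(Indeed, f is constant along the null direction of H through x*, so x* is not a strict local extremum.)

degen


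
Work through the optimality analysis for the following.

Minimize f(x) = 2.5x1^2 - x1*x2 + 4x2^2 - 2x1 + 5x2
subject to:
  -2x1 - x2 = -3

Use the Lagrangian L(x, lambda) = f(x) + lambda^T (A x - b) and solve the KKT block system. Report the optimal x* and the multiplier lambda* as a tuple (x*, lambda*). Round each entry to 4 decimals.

Form the Lagrangian:
  L(x, lambda) = (1/2) x^T Q x + c^T x + lambda^T (A x - b)
Stationarity (grad_x L = 0): Q x + c + A^T lambda = 0.
Primal feasibility: A x = b.

This gives the KKT block system:
  [ Q   A^T ] [ x     ]   [-c ]
  [ A    0  ] [ lambda ] = [ b ]

Solving the linear system:
  x*      = (1.5366, -0.0732)
  lambda* = (2.878)
  f(x*)   = 2.5976

x* = (1.5366, -0.0732), lambda* = (2.878)


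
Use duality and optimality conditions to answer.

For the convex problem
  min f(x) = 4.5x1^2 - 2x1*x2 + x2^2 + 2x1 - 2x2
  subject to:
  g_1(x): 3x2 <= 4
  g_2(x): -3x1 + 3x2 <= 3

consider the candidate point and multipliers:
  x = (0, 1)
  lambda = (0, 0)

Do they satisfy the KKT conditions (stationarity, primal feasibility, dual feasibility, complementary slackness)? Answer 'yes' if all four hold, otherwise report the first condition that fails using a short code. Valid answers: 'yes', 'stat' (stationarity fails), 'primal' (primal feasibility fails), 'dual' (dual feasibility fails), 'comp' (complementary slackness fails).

Gradient of f: grad f(x) = Q x + c = (0, 0)
Constraint values g_i(x) = a_i^T x - b_i:
  g_1((0, 1)) = -1
  g_2((0, 1)) = 0
Stationarity residual: grad f(x) + sum_i lambda_i a_i = (0, 0)
  -> stationarity OK
Primal feasibility (all g_i <= 0): OK
Dual feasibility (all lambda_i >= 0): OK
Complementary slackness (lambda_i * g_i(x) = 0 for all i): OK

Verdict: yes, KKT holds.

yes


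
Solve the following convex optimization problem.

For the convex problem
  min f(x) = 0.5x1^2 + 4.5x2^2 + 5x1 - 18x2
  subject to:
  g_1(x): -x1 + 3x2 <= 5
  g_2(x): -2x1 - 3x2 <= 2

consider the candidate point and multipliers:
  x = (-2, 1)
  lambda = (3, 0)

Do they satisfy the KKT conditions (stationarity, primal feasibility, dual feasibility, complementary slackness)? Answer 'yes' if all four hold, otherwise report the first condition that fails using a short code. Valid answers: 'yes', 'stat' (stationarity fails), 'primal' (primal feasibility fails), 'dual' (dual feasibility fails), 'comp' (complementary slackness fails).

Gradient of f: grad f(x) = Q x + c = (3, -9)
Constraint values g_i(x) = a_i^T x - b_i:
  g_1((-2, 1)) = 0
  g_2((-2, 1)) = -1
Stationarity residual: grad f(x) + sum_i lambda_i a_i = (0, 0)
  -> stationarity OK
Primal feasibility (all g_i <= 0): OK
Dual feasibility (all lambda_i >= 0): OK
Complementary slackness (lambda_i * g_i(x) = 0 for all i): OK

Verdict: yes, KKT holds.

yes


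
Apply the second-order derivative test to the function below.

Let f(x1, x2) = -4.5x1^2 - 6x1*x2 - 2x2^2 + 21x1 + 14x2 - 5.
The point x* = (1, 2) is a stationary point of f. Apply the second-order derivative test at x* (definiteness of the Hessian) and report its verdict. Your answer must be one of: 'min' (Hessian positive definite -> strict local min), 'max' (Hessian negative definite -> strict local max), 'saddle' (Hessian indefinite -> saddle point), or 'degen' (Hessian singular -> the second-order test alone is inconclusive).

Compute the Hessian H = grad^2 f:
  H = [[-9, -6], [-6, -4]]
Verify stationarity: grad f(x*) = H x* + g = (0, 0).
Eigenvalues of H: -13, 0.
H has a zero eigenvalue (singular; negative semidefinite but not definite), so H is neither positive definite, negative definite, nor indefinite. The second-order test alone is inconclusive -> degen.
(Indeed, f is constant along the null direction of H through x*, so x* is not a strict local extremum.)

degen


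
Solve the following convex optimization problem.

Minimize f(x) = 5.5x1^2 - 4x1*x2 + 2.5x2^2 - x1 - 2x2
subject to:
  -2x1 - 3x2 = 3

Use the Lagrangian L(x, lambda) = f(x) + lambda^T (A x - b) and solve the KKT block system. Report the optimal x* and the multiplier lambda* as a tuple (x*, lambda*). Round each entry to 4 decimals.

Form the Lagrangian:
  L(x, lambda) = (1/2) x^T Q x + c^T x + lambda^T (A x - b)
Stationarity (grad_x L = 0): Q x + c + A^T lambda = 0.
Primal feasibility: A x = b.

This gives the KKT block system:
  [ Q   A^T ] [ x     ]   [-c ]
  [ A    0  ] [ lambda ] = [ b ]

Solving the linear system:
  x*      = (-0.4132, -0.7246)
  lambda* = (-1.3234)
  f(x*)   = 2.9162

x* = (-0.4132, -0.7246), lambda* = (-1.3234)


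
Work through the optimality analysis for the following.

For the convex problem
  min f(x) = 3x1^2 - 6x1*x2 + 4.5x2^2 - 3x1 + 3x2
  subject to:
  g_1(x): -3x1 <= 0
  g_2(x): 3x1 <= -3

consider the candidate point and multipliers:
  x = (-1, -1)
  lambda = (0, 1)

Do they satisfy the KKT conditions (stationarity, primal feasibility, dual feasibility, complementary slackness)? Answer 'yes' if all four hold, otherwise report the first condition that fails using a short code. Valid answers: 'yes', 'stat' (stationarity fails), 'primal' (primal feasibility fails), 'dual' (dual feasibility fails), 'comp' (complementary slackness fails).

Gradient of f: grad f(x) = Q x + c = (-3, 0)
Constraint values g_i(x) = a_i^T x - b_i:
  g_1((-1, -1)) = 3
  g_2((-1, -1)) = 0
Stationarity residual: grad f(x) + sum_i lambda_i a_i = (0, 0)
  -> stationarity OK
Primal feasibility (all g_i <= 0): FAILS
Dual feasibility (all lambda_i >= 0): OK
Complementary slackness (lambda_i * g_i(x) = 0 for all i): OK

Verdict: the first failing condition is primal_feasibility -> primal.

primal


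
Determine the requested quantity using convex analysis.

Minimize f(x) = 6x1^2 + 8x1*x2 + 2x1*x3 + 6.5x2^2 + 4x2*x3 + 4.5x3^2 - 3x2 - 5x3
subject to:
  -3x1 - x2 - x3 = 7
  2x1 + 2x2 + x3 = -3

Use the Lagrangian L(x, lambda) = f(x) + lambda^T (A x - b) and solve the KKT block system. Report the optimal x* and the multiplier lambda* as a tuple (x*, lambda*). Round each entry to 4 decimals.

Form the Lagrangian:
  L(x, lambda) = (1/2) x^T Q x + c^T x + lambda^T (A x - b)
Stationarity (grad_x L = 0): Q x + c + A^T lambda = 0.
Primal feasibility: A x = b.

This gives the KKT block system:
  [ Q   A^T ] [ x     ]   [-c ]
  [ A    0  ] [ lambda ] = [ b ]

Solving the linear system:
  x*      = (-2.6788, 1.3212, -0.2847)
  lambda* = (-6.8759, 0.7591)
  f(x*)   = 23.9343

x* = (-2.6788, 1.3212, -0.2847), lambda* = (-6.8759, 0.7591)


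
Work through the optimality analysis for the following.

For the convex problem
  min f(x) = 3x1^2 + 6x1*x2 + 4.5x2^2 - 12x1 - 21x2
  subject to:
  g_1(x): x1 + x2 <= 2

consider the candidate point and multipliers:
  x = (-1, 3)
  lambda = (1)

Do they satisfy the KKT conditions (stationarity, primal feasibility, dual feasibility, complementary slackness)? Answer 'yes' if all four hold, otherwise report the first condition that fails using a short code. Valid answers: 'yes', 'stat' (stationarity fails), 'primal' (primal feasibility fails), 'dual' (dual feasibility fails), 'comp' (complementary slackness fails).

Gradient of f: grad f(x) = Q x + c = (0, 0)
Constraint values g_i(x) = a_i^T x - b_i:
  g_1((-1, 3)) = 0
Stationarity residual: grad f(x) + sum_i lambda_i a_i = (1, 1)
  -> stationarity FAILS
Primal feasibility (all g_i <= 0): OK
Dual feasibility (all lambda_i >= 0): OK
Complementary slackness (lambda_i * g_i(x) = 0 for all i): OK

Verdict: the first failing condition is stationarity -> stat.

stat
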